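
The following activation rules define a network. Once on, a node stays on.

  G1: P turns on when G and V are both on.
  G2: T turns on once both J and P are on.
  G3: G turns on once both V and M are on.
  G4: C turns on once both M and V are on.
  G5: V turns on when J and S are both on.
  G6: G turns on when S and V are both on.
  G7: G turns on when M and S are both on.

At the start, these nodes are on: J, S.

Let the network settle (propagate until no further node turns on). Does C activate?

No

C would need M and V (G4), but M never turns on.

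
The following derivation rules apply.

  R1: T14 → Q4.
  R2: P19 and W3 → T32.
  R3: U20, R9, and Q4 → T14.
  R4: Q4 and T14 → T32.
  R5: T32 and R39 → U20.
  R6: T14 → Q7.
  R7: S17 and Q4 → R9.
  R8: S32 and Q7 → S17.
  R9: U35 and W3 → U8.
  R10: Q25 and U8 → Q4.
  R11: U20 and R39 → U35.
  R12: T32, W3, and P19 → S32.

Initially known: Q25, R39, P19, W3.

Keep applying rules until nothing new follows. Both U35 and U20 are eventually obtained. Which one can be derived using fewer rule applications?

U20

U20: From P19 and W3, R2 gives T32. T32 and R39 hold, so U20 follows (R5). [2 rule applications]
U35: From P19 and W3, R2 gives T32. From T32 and R39, R5 gives U20. U20 and R39 hold, so U35 follows (R11). [3 rule applications]
U20 needs fewer.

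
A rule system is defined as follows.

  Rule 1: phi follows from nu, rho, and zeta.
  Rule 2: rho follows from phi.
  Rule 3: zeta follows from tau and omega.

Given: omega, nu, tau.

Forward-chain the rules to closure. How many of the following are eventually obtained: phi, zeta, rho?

tau and omega hold, so zeta follows (Rule 3).
phi would need nu, rho, and zeta (Rule 1), but rho is never established.
zeta: reached.
rho would need phi (Rule 2), but phi is never established.
Reached: zeta — 1 of the 3.

1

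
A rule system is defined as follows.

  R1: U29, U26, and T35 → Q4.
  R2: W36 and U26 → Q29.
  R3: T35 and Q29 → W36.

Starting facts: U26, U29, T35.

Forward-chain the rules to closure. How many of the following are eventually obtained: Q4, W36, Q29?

U29, U26, and T35 hold, so Q4 follows (R1).
Q4: reached.
W36 would need T35 and Q29 (R3), but Q29 is never established.
Q29 would need W36 and U26 (R2), but W36 is never established.
Reached: Q4 — 1 of the 3.

1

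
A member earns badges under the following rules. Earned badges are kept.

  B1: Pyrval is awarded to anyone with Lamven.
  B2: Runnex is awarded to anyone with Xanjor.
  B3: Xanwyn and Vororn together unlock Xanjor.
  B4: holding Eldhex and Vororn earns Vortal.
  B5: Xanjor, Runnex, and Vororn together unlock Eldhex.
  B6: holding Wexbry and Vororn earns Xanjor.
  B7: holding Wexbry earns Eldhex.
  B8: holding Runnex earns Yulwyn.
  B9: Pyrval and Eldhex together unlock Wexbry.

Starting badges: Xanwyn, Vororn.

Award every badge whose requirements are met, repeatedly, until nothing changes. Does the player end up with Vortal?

Yes

With Xanwyn and Vororn, Xanjor is earned (B3).
With Xanjor, Runnex is earned (B2).
With Xanjor, Runnex, and Vororn, Eldhex is earned (B5).
With Eldhex and Vororn, Vortal is earned (B4).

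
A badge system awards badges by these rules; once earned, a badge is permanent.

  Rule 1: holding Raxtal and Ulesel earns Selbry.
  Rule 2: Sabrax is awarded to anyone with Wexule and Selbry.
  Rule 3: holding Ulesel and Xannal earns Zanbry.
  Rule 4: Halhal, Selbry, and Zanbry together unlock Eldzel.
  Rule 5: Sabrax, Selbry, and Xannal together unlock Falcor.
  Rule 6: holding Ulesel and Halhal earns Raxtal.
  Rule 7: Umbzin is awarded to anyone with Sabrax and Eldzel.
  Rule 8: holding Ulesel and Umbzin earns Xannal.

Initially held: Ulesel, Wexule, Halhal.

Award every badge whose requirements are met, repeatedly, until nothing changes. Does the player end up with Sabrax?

Yes

With Ulesel and Halhal, Raxtal is earned (Rule 6).
With Raxtal and Ulesel, Selbry is earned (Rule 1).
With Wexule and Selbry, Sabrax is earned (Rule 2).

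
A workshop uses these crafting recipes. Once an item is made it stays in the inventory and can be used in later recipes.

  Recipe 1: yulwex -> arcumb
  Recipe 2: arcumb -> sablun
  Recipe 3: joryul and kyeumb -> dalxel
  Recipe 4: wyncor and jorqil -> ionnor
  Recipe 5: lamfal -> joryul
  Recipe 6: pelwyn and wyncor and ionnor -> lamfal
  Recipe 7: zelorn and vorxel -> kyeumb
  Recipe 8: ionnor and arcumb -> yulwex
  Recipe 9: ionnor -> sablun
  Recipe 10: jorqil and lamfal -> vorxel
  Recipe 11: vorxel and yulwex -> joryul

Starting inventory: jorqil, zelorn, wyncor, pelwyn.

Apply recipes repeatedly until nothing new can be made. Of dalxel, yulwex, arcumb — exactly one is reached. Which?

dalxel

Using Recipe 4, wyncor and jorqil make ionnor.
pelwyn and wyncor and ionnor -> lamfal (Recipe 6).
Using Recipe 10, jorqil and lamfal make vorxel.
Using Recipe 5, lamfal makes joryul.
Using Recipe 7, zelorn and vorxel make kyeumb.
Using Recipe 3, joryul and kyeumb make dalxel.
arcumb would need yulwex (Recipe 1), but yulwex is never obtained. yulwex would need ionnor and arcumb (Recipe 8), but arcumb is never obtained.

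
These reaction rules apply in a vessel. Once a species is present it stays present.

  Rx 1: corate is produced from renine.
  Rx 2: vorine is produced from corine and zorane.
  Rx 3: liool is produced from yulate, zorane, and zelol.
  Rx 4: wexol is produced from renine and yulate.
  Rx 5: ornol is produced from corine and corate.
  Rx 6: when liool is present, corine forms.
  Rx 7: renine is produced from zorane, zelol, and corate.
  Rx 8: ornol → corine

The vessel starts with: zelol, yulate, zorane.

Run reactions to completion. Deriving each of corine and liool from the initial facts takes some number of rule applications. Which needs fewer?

liool

liool: yulate, zorane, and zelol present → liool forms (Rx 3). [1 rule application]
corine: yulate, zorane, and zelol present → liool forms (Rx 3). liool present → corine forms (Rx 6). [2 rule applications]
liool needs fewer.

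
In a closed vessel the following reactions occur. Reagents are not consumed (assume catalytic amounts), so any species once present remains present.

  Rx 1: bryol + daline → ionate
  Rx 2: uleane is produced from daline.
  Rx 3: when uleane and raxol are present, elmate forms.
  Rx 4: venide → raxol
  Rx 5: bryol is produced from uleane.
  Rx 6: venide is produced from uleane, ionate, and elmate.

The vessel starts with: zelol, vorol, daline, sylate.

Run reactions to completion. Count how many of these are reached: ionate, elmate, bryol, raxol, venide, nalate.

2

daline present → uleane forms (Rx 2).
uleane present → bryol forms (Rx 5).
bryol and daline present → ionate forms (Rx 1).
ionate: reached.
elmate would need uleane and raxol (Rx 3), but raxol never forms.
bryol: reached.
raxol would need venide (Rx 4), but venide never forms.
venide would need uleane, ionate, and elmate (Rx 6), but elmate never forms.
No rule produces nalate, and it is not given.
Reached: ionate and bryol — 2 of the 6.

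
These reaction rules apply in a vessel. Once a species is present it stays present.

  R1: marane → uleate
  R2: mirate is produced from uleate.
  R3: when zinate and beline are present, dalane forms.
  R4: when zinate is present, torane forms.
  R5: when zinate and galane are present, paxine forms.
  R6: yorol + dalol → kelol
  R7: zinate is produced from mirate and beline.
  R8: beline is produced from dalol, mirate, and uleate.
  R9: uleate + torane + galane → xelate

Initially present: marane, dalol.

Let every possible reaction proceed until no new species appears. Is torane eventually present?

Yes

marane present → uleate forms (R1).
uleate present → mirate forms (R2).
dalol, mirate, and uleate present → beline forms (R8).
mirate and beline present → zinate forms (R7).
zinate present → torane forms (R4).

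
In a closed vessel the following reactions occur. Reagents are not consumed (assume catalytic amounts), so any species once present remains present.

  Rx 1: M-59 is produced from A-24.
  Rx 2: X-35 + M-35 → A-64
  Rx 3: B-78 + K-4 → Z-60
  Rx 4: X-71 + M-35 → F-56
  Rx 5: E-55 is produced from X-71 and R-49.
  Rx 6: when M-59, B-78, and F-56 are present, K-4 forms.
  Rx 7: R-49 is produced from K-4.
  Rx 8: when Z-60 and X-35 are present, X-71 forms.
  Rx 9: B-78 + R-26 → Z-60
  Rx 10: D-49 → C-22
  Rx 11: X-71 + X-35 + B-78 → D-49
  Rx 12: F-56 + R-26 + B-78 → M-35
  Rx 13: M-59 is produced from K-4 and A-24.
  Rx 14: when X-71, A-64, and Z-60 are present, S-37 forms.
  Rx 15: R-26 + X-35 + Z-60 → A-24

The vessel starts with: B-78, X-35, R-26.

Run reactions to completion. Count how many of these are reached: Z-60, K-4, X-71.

B-78 and R-26 present → Z-60 forms (Rx 9).
Z-60 and X-35 present → X-71 forms (Rx 8).
Z-60: reached.
K-4 would need M-59, B-78, and F-56 (Rx 6), but F-56 never forms.
X-71: reached.
Reached: Z-60 and X-71 — 2 of the 3.

2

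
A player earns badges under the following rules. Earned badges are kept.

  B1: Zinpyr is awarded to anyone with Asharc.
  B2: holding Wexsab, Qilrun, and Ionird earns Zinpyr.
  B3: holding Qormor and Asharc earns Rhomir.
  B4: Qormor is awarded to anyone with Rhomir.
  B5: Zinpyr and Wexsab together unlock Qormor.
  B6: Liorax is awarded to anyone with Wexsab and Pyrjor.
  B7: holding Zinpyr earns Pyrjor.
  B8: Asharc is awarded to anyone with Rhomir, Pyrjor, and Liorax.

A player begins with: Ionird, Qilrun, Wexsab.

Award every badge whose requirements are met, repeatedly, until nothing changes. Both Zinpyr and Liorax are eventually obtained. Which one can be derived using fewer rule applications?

Zinpyr: With Wexsab, Qilrun, and Ionird, Zinpyr is earned (B2). [1 rule application]
Liorax: With Wexsab, Qilrun, and Ionird, Zinpyr is earned (B2). With Zinpyr, Pyrjor is earned (B7). With Wexsab and Pyrjor, Liorax is earned (B6). [3 rule applications]
Zinpyr needs fewer.

Zinpyr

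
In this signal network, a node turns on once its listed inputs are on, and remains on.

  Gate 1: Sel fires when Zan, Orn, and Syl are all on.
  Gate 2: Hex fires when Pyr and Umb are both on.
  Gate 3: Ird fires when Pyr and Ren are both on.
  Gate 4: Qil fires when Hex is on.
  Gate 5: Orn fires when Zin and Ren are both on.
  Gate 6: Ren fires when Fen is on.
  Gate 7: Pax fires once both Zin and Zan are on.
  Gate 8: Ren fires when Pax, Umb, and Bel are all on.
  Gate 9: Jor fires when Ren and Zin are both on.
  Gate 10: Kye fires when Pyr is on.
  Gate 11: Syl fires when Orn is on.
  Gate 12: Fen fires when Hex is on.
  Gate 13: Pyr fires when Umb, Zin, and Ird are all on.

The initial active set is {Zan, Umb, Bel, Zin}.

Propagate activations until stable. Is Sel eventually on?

Yes

Gate 7: Zin and Zan on → Pax on.
Gate 8: Pax, Umb, and Bel on → Ren on.
Zin and Ren are on, so Orn fires (Gate 5).
Gate 11: Orn on → Syl on.
Zan, Orn, and Syl are on, so Sel fires (Gate 1).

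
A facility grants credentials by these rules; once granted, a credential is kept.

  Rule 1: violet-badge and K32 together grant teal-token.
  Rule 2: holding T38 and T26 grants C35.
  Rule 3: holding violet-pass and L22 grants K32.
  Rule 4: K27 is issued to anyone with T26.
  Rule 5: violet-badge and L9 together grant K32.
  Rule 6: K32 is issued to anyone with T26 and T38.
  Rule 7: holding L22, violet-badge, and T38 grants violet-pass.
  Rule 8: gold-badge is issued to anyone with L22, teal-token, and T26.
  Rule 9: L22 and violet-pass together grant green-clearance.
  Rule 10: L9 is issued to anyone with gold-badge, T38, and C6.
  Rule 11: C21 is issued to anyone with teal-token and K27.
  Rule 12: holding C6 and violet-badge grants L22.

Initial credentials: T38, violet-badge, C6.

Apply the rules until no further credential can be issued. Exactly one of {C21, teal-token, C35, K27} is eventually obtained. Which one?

Holding C6 and violet-badge grants L22 (Rule 12).
Holding L22, violet-badge, and T38 grants violet-pass (Rule 7).
Holding violet-pass and L22 grants K32 (Rule 3).
Holding violet-badge and K32 grants teal-token (Rule 1).
K27 would need T26 (Rule 4), but T26 is never granted. C35 would need T38 and T26 (Rule 2), but T26 is never granted. C21 would need teal-token and K27 (Rule 11), but K27 is never granted.

teal-token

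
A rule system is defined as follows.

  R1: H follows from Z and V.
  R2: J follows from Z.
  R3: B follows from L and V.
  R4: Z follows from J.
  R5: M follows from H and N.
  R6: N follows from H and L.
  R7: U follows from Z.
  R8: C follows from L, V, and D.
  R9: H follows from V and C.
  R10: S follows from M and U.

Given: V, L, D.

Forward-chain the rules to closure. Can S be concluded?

No

S would need M and U (R10), but U is never established.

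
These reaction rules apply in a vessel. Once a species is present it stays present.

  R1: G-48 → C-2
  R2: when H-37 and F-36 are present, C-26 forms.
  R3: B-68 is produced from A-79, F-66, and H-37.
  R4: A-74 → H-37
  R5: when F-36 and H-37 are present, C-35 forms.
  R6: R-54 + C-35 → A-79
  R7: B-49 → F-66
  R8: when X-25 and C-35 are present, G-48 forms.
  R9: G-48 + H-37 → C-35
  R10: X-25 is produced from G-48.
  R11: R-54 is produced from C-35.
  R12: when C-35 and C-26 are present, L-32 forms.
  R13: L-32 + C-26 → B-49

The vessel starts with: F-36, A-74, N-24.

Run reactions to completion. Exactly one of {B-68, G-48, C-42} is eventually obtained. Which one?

A-74 present → H-37 forms (R4).
F-36 and H-37 present → C-35 forms (R5).
H-37 and F-36 present → C-26 forms (R2).
C-35 and C-26 present → L-32 forms (R12).
C-35 present → R-54 forms (R11).
R-54 and C-35 present → A-79 forms (R6).
L-32 and C-26 present → B-49 forms (R13).
B-49 present → F-66 forms (R7).
A-79, F-66, and H-37 present → B-68 forms (R3).
No rule produces C-42, and it is not given. G-48 would need X-25 and C-35 (R8), but X-25 never forms.

B-68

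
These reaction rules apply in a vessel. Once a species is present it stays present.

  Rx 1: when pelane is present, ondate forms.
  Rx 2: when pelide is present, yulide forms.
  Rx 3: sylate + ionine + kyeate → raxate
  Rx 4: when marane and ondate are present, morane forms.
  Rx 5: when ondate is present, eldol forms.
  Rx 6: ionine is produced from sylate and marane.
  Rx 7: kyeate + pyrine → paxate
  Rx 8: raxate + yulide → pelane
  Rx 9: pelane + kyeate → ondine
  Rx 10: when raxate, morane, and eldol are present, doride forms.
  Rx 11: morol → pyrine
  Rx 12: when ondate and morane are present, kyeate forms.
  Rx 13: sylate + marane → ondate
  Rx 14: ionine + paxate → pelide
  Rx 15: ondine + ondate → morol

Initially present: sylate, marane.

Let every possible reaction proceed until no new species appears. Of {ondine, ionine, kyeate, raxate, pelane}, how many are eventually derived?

3

sylate and marane present → ondate forms (Rx 13).
sylate and marane present → ionine forms (Rx 6).
marane and ondate present → morane forms (Rx 4).
ondate and morane present → kyeate forms (Rx 12).
sylate, ionine, and kyeate present → raxate forms (Rx 3).
ondine would need pelane and kyeate (Rx 9), but pelane never forms.
ionine: reached.
kyeate: reached.
raxate: reached.
pelane would need raxate and yulide (Rx 8), but yulide never forms.
Reached: ionine, kyeate, and raxate — 3 of the 5.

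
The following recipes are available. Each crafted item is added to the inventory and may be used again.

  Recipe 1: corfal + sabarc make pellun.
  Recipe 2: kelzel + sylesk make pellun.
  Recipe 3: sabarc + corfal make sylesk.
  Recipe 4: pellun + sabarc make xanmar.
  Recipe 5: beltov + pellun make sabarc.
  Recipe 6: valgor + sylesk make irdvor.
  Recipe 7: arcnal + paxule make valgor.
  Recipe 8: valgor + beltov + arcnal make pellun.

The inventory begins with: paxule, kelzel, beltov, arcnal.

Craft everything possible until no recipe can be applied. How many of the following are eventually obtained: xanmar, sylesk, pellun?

Using Recipe 7, arcnal and paxule make valgor.
valgor + beltov + arcnal → pellun (Recipe 8).
beltov + pellun → sabarc (Recipe 5).
Using Recipe 4, pellun and sabarc make xanmar.
xanmar: reached.
sylesk would need sabarc and corfal (Recipe 3), but corfal is never obtained.
pellun: reached.
Reached: xanmar and pellun — 2 of the 3.

2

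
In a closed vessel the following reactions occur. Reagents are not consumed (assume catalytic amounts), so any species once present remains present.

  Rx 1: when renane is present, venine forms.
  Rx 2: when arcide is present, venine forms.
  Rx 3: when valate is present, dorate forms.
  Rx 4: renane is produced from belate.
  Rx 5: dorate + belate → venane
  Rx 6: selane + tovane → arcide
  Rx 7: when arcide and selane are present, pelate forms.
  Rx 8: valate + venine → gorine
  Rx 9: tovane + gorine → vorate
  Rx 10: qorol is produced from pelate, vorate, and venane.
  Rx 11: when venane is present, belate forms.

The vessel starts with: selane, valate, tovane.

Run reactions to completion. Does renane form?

renane would need belate (Rx 4), but belate never forms.

No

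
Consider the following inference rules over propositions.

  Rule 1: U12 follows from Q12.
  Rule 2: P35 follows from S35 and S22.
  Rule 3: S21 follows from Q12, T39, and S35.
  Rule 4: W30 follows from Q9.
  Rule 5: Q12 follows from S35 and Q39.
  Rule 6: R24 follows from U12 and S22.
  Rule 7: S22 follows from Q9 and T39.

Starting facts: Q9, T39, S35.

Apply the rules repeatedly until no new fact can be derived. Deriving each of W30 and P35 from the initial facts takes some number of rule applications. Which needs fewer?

W30: Q9 holds, so W30 follows (Rule 4). [1 rule application]
P35: Q9 and T39 hold, so S22 follows (Rule 7). S35 and S22 hold, so P35 follows (Rule 2). [2 rule applications]
W30 needs fewer.

W30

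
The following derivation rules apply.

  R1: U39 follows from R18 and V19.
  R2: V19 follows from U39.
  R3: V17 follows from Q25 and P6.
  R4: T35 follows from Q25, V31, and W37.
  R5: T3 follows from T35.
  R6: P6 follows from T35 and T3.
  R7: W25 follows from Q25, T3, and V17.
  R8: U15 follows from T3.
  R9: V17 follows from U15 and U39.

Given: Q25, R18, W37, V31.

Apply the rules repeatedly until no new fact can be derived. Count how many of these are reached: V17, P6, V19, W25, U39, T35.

Q25, V31, and W37 hold, so T35 follows (R4).
T35 holds, so T3 follows (R5).
T35 and T3 hold, so P6 follows (R6).
From Q25 and P6, R3 gives V17.
From Q25, T3, and V17, R7 gives W25.
V17: reached.
P6: reached.
V19 would need U39 (R2), but U39 is never established.
W25: reached.
U39 would need R18 and V19 (R1), but V19 is never established.
T35: reached.
Reached: V17, P6, W25, and T35 — 4 of the 6.

4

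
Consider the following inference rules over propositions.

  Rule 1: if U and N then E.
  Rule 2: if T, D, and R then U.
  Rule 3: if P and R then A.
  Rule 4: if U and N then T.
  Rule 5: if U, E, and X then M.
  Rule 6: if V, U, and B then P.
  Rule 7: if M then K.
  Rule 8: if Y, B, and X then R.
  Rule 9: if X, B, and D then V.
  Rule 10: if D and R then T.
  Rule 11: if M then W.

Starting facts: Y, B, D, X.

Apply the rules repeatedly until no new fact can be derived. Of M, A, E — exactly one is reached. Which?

A

From X, B, and D, Rule 9 gives V.
From Y, B, and X, Rule 8 gives R.
D and R hold, so T follows (Rule 10).
T, D, and R hold, so U follows (Rule 2).
From V, U, and B, Rule 6 gives P.
P and R hold, so A follows (Rule 3).
E would need U and N (Rule 1), but N is never established. M would need U, E, and X (Rule 5), but E is never established.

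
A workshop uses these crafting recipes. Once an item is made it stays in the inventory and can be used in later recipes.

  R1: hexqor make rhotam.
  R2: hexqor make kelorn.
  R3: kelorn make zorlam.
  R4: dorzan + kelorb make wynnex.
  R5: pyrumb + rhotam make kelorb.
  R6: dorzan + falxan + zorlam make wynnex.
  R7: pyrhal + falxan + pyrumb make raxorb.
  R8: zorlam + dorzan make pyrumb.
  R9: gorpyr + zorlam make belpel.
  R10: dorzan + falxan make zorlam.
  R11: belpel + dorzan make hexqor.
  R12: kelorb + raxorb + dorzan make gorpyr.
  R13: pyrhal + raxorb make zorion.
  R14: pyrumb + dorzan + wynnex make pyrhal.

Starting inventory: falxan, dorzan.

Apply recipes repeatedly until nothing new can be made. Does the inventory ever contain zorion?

Using R10, dorzan and falxan make zorlam.
Using R6, dorzan, falxan, and zorlam make wynnex.
zorlam + dorzan → pyrumb (R8).
pyrumb + dorzan + wynnex → pyrhal (R14).
pyrhal + falxan + pyrumb → raxorb (R7).
pyrhal + raxorb → zorion (R13).

Yes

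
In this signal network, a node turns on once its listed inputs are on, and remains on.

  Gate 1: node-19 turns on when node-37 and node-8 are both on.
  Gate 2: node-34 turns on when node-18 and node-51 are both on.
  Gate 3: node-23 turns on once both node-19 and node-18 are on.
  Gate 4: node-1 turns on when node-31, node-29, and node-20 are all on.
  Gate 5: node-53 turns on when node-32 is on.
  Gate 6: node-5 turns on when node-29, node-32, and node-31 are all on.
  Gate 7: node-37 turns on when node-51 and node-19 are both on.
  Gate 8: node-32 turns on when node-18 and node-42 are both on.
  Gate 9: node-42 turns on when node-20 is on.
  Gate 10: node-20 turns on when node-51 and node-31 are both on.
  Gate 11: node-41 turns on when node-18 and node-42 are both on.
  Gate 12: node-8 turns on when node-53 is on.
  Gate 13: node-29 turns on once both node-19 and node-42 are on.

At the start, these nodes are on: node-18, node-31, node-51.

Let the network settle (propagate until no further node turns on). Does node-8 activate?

Yes

node-51 and node-31 are on, so node-20 turns on (Gate 10).
node-20 is on, so node-42 turns on (Gate 9).
Gate 8: node-18 and node-42 on → node-32 on.
Gate 5: node-32 on → node-53 on.
node-53 is on, so node-8 turns on (Gate 12).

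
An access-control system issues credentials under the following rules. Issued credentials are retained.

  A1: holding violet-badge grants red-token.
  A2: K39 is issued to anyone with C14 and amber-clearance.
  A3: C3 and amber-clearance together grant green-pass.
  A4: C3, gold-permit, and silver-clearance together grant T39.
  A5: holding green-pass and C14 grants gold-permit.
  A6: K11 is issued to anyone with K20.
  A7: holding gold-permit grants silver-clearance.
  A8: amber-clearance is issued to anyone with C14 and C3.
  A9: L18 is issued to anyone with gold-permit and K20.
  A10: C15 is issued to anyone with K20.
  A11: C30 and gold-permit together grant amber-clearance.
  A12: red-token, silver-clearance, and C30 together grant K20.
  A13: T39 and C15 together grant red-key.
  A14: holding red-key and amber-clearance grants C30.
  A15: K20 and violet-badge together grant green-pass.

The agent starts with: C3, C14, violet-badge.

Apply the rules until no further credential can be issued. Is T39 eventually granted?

Yes

Holding C14 and C3 grants amber-clearance (A8).
Holding C3 and amber-clearance grants green-pass (A3).
Holding green-pass and C14 grants gold-permit (A5).
Holding gold-permit grants silver-clearance (A7).
Holding C3, gold-permit, and silver-clearance grants T39 (A4).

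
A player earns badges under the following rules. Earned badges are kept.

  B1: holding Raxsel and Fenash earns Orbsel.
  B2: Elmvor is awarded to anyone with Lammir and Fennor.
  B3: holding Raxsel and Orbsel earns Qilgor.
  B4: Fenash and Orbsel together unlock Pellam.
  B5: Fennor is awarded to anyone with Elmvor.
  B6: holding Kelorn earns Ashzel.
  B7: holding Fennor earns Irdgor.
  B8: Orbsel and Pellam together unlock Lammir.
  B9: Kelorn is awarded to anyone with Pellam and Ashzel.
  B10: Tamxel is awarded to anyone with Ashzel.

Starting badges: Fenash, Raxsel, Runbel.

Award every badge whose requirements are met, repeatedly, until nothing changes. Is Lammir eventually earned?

With Raxsel and Fenash, Orbsel is earned (B1).
With Fenash and Orbsel, Pellam is earned (B4).
With Orbsel and Pellam, Lammir is earned (B8).

Yes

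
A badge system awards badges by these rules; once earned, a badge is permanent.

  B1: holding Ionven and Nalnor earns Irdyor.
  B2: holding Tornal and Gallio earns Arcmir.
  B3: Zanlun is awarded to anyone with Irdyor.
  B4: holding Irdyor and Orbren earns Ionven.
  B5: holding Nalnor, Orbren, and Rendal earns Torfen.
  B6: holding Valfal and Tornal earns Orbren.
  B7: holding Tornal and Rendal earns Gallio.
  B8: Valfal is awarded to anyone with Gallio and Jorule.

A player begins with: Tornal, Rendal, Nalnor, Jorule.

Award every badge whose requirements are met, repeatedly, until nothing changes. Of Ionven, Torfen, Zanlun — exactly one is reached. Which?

With Tornal and Rendal, Gallio is earned (B7).
With Gallio and Jorule, Valfal is earned (B8).
With Valfal and Tornal, Orbren is earned (B6).
With Nalnor, Orbren, and Rendal, Torfen is earned (B5).
Ionven would need Irdyor and Orbren (B4), but Irdyor is never earned. Zanlun would need Irdyor (B3), but Irdyor is never earned.

Torfen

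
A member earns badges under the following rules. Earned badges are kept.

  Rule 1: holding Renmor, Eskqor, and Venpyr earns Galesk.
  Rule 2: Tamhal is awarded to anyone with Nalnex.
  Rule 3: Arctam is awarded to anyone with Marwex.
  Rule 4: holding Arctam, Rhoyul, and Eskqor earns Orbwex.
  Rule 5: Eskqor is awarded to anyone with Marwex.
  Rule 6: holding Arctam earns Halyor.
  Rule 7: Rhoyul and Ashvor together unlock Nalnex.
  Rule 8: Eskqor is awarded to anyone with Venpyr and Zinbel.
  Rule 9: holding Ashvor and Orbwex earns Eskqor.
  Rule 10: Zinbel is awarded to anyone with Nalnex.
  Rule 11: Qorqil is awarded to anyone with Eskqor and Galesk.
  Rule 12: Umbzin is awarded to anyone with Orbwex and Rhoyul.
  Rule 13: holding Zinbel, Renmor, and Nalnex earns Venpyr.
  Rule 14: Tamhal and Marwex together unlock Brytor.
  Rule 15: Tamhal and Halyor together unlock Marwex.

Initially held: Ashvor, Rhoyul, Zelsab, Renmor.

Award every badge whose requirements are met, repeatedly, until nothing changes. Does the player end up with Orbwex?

Orbwex would need Arctam, Rhoyul, and Eskqor (Rule 4), but Arctam is never earned.

No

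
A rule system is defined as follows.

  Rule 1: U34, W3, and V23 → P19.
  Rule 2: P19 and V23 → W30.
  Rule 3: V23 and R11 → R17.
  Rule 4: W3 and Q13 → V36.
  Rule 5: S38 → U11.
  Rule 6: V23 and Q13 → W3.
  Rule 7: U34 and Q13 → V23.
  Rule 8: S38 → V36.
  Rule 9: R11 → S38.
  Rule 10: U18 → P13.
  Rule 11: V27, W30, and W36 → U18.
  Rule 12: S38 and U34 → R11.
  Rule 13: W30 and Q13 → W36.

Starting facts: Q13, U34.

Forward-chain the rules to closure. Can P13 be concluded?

No

P13 would need U18 (Rule 10), but U18 is never established.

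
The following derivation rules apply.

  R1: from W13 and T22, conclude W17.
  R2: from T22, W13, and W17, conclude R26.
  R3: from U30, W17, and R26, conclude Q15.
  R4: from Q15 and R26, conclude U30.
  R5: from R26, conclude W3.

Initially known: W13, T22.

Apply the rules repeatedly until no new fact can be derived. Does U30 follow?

No

U30 would need Q15 and R26 (R4), but Q15 is never established.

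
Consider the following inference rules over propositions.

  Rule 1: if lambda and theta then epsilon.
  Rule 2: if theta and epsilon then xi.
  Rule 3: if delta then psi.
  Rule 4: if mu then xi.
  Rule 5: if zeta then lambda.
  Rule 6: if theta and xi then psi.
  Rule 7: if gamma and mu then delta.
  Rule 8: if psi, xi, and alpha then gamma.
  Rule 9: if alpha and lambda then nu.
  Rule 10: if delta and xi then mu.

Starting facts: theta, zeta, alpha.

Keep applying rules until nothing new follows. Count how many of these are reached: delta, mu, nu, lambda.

2

From zeta, Rule 5 gives lambda.
From alpha and lambda, Rule 9 gives nu.
delta would need gamma and mu (Rule 7), but mu is never established.
mu would need delta and xi (Rule 10), but delta is never established.
nu: reached.
lambda: reached.
Reached: nu and lambda — 2 of the 4.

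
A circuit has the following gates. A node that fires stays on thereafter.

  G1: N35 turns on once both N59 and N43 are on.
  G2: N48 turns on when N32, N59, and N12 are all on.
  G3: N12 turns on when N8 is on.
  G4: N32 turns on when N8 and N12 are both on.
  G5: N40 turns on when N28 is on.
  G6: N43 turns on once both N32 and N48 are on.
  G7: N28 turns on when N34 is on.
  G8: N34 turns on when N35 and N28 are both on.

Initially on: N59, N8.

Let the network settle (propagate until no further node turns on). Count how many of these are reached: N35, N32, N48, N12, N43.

5

G3: N8 on → N12 on.
N8 and N12 are on, so N32 turns on (G4).
G2: N32, N59, and N12 on → N48 on.
N32 and N48 are on, so N43 turns on (G6).
N59 and N43 are on, so N35 turns on (G1).
N35: reached.
N32: reached.
N48: reached.
N12: reached.
N43: reached.
All 5 are reached.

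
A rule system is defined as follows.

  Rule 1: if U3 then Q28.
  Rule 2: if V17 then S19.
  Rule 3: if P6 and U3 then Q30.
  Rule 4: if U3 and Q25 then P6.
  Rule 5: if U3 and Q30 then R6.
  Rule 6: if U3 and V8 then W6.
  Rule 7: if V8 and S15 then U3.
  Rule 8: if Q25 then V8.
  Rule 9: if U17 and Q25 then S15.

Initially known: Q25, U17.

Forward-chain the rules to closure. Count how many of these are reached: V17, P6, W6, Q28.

Q25 holds, so V8 follows (Rule 8).
U17 and Q25 hold, so S15 follows (Rule 9).
V8 and S15 hold, so U3 follows (Rule 7).
From U3 and V8, Rule 6 gives W6.
From U3 and Q25, Rule 4 gives P6.
U3 holds, so Q28 follows (Rule 1).
No rule produces V17, and it is not given.
P6: reached.
W6: reached.
Q28: reached.
Reached: P6, W6, and Q28 — 3 of the 4.

3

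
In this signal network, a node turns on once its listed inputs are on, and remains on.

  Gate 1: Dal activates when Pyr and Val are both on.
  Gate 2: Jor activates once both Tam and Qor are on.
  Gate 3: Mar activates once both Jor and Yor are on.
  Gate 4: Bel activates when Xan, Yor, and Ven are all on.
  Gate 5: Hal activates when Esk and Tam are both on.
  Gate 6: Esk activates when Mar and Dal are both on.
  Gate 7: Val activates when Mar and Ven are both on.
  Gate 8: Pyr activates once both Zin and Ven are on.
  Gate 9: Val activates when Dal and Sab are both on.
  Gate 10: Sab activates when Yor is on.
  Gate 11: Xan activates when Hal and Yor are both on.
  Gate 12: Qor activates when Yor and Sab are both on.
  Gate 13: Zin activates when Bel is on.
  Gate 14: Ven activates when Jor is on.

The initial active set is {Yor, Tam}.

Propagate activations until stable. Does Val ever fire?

Gate 10: Yor on → Sab on.
Yor and Sab are on, so Qor activates (Gate 12).
Gate 2: Tam and Qor on → Jor on.
Jor and Yor are on, so Mar activates (Gate 3).
Jor is on, so Ven activates (Gate 14).
Gate 7: Mar and Ven on → Val on.

Yes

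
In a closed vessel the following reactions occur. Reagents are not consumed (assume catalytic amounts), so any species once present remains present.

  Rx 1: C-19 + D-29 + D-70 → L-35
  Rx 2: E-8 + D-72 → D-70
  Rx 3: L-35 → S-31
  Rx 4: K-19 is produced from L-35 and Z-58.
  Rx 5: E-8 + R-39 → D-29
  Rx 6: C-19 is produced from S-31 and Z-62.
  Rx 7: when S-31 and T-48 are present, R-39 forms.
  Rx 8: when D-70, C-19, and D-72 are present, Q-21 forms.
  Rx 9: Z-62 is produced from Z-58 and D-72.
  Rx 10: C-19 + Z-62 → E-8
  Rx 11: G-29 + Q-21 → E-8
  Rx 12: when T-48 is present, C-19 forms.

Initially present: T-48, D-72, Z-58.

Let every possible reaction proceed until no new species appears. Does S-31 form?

S-31 would need L-35 (Rx 3), but L-35 never forms.

No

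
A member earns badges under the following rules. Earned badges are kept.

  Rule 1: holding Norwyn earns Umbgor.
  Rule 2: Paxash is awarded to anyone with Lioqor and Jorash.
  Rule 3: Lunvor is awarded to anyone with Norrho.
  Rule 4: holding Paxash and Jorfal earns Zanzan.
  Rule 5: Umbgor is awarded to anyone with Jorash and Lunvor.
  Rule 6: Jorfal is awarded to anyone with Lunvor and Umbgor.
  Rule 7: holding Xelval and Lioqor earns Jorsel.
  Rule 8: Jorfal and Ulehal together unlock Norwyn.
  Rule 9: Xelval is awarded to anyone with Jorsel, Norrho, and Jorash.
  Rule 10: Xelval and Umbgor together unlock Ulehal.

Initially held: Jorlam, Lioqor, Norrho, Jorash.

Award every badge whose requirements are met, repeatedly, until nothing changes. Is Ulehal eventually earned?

Ulehal would need Xelval and Umbgor (Rule 10), but Xelval is never earned.

No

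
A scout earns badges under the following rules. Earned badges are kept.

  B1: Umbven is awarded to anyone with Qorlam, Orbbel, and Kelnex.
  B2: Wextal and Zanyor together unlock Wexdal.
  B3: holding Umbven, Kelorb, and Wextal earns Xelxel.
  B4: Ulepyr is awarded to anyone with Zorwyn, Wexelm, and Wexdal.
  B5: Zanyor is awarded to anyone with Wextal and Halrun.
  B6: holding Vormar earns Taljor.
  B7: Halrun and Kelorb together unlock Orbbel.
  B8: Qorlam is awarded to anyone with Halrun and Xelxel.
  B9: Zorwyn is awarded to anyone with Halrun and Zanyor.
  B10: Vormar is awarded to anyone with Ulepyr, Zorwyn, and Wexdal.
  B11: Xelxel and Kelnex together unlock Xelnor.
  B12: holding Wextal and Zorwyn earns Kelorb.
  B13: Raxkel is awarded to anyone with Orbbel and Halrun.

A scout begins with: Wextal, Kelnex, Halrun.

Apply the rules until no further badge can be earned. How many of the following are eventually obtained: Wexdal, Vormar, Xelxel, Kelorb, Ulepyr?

With Wextal and Halrun, Zanyor is earned (B5).
With Wextal and Zanyor, Wexdal is earned (B2).
With Halrun and Zanyor, Zorwyn is earned (B9).
With Wextal and Zorwyn, Kelorb is earned (B12).
Wexdal: reached.
Vormar would need Ulepyr, Zorwyn, and Wexdal (B10), but Ulepyr is never earned.
Xelxel would need Umbven, Kelorb, and Wextal (B3), but Umbven is never earned.
Kelorb: reached.
Ulepyr would need Zorwyn, Wexelm, and Wexdal (B4), but Wexelm is never earned.
Reached: Wexdal and Kelorb — 2 of the 5.

2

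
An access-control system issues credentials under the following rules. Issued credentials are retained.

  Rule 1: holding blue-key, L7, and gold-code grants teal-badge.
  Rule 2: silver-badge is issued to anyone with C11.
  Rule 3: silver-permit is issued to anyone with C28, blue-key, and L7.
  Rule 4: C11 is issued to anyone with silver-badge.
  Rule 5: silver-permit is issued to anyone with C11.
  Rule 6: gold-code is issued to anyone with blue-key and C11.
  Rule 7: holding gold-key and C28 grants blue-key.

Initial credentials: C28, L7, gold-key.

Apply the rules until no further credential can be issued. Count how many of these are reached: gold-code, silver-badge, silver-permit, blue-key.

Holding gold-key and C28 grants blue-key (Rule 7).
Holding C28, blue-key, and L7 grants silver-permit (Rule 3).
gold-code would need blue-key and C11 (Rule 6), but C11 is never granted.
silver-badge would need C11 (Rule 2), but C11 is never granted.
silver-permit: reached.
blue-key: reached.
Reached: silver-permit and blue-key — 2 of the 4.

2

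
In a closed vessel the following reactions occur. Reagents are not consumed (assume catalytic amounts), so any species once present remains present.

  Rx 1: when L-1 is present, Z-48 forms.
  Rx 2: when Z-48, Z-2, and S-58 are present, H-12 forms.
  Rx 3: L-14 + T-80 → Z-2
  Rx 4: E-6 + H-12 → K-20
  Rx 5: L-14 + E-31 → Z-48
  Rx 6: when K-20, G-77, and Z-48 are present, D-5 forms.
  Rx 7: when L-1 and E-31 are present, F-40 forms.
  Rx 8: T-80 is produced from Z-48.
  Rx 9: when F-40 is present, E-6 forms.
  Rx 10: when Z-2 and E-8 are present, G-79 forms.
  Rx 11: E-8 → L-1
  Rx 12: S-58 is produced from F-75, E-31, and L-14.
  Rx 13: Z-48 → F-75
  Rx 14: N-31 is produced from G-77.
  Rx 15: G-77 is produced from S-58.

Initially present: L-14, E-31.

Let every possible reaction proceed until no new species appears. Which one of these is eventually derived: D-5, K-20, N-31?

N-31

L-14 and E-31 present → Z-48 forms (Rx 5).
Z-48 present → F-75 forms (Rx 13).
F-75, E-31, and L-14 present → S-58 forms (Rx 12).
S-58 present → G-77 forms (Rx 15).
G-77 present → N-31 forms (Rx 14).
D-5 would need K-20, G-77, and Z-48 (Rx 6), but K-20 never forms. K-20 would need E-6 and H-12 (Rx 4), but E-6 never forms.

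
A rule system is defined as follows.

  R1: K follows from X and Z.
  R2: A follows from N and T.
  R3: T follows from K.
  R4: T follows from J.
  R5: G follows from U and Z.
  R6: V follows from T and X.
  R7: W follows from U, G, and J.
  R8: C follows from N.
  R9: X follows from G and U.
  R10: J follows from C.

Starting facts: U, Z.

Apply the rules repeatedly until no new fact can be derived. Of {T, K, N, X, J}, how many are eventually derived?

From U and Z, R5 gives G.
G and U hold, so X follows (R9).
From X and Z, R1 gives K.
K holds, so T follows (R3).
T: reached.
K: reached.
No rule produces N, and it is not given.
X: reached.
J would need C (R10), but C is never established.
Reached: T, K, and X — 3 of the 5.

3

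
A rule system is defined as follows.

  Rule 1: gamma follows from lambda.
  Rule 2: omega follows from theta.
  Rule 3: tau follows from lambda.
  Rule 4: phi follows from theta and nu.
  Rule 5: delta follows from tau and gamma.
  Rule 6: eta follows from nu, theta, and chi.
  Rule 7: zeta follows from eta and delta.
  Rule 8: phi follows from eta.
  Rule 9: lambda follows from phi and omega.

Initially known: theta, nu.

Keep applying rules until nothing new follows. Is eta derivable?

eta would need nu, theta, and chi (Rule 6), but chi is never established.

No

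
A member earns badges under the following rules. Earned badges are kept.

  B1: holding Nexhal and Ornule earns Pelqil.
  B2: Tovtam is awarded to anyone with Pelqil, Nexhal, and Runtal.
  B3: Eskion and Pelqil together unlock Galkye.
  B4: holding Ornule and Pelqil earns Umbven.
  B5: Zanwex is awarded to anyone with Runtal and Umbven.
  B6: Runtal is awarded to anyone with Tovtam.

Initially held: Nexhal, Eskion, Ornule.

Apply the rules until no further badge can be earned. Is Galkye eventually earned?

Yes

With Nexhal and Ornule, Pelqil is earned (B1).
With Eskion and Pelqil, Galkye is earned (B3).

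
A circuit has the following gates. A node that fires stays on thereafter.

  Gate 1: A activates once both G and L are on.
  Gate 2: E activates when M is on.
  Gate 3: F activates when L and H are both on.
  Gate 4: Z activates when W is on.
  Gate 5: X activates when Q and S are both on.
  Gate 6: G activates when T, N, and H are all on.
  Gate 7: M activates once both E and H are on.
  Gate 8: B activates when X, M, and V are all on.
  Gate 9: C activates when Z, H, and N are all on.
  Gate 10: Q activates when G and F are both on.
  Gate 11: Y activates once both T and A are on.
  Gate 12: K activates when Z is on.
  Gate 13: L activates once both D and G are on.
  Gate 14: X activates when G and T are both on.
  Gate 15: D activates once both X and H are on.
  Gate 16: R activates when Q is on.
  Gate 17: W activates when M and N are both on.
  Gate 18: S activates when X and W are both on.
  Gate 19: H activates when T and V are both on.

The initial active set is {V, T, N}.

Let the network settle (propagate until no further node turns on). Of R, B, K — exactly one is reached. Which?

Gate 19: T and V on → H on.
T, N, and H are on, so G activates (Gate 6).
G and T are on, so X activates (Gate 14).
Gate 15: X and H on → D on.
D and G are on, so L activates (Gate 13).
Gate 3: L and H on → F on.
G and F are on, so Q activates (Gate 10).
Gate 16: Q on → R on.
B would need X, M, and V (Gate 8), but M never turns on. K would need Z (Gate 12), but Z never turns on.

R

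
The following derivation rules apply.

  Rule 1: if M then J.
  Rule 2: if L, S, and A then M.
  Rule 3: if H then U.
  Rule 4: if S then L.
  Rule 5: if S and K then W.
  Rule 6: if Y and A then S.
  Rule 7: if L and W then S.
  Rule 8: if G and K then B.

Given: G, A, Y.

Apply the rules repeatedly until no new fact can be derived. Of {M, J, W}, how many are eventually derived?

2

Y and A hold, so S follows (Rule 6).
From S, Rule 4 gives L.
L, S, and A hold, so M follows (Rule 2).
From M, Rule 1 gives J.
M: reached.
J: reached.
W would need S and K (Rule 5), but K is never established.
Reached: M and J — 2 of the 3.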